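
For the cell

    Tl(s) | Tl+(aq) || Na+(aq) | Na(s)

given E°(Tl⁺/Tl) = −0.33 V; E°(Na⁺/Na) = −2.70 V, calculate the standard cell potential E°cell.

−2.37 V

By convention the left-hand electrode in cell notation is the anode (oxidation) and the right-hand electrode is the cathode (reduction).
E°cell = E°(right) − E°(left) = −2.70 − (−0.33) = −2.37 V.
The negative sign shows that, as written, the cell would require an external voltage to drive the reaction.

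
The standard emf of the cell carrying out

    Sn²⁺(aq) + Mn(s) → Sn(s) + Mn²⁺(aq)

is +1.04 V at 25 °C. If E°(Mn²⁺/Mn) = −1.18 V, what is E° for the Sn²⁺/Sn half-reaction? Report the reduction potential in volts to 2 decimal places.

−0.14 V

In the reaction as written the Sn²⁺/Sn couple is reduced (cathode) and Mn²⁺/Mn is oxidized (anode), so E°cell = E°(Sn²⁺/Sn) − E°(Mn²⁺/Mn).
E°(Sn²⁺/Sn) = E°cell + E°(anode) = +1.04 + (−1.18) = −0.14 V.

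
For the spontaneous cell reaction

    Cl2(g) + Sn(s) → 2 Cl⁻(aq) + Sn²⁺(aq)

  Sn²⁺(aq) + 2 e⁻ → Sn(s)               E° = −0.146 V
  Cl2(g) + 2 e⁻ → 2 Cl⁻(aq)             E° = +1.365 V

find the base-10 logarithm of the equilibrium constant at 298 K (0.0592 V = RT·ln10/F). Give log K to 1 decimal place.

The Cl₂/Cl⁻ couple is reduced (cathode); E°cell = +1.365 − (−0.146) = +1.511 V with n = 2.
At equilibrium E = 0, so log K = nE°cell / 0.0592 = (2)(+1.511) / 0.0592 = 51.0.

log K = 51.0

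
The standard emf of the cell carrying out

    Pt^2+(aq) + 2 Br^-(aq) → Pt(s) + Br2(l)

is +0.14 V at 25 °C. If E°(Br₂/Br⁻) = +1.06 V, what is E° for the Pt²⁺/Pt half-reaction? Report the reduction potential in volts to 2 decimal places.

In the reaction as written the Pt²⁺/Pt couple is reduced (cathode) and Br₂/Br⁻ is oxidized (anode), so E°cell = E°(Pt²⁺/Pt) − E°(Br₂/Br⁻).
E°(Pt²⁺/Pt) = E°cell + E°(anode) = +0.14 + (+1.06) = +1.20 V.

+1.20 V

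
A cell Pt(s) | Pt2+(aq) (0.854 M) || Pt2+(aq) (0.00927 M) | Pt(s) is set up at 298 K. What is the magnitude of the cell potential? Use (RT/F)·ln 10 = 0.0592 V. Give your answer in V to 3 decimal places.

0.058 V

For a concentration cell E°cell = 0, since both electrodes use the same couple.
The compartment with the higher Pt2+(aq) concentration (0.854 M) acts as the cathode; ions are reduced there and produced at the dilute (0.00927 M) anode.
With n = 2, Ecell = −(0.0592/2)·log([dilute]/[conc]) = −(0.0592/2)·log(0.00927/0.854) = +0.058 V.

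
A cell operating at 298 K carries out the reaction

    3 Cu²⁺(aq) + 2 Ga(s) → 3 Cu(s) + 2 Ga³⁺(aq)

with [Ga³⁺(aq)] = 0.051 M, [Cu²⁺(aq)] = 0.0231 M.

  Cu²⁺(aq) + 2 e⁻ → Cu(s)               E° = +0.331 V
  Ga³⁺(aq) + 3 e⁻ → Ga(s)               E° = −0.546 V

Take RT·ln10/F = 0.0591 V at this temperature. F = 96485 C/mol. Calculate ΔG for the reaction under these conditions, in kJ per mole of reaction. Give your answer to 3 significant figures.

−494 kJ/mol

E°cell = +0.331 − (−0.546) = +0.877 V; the balanced reaction transfers n = 6 electrons.
The reaction quotient is [Ga³⁺(aq)]^2 / [Cu²⁺(aq)]^3 = 211; by Nernst, E = +0.877 − (0.0591/6)(2.324) = +0.8541 V.
ΔG = −nFE = −(6)(96485)(+0.8541) J/mol = −494 kJ/mol.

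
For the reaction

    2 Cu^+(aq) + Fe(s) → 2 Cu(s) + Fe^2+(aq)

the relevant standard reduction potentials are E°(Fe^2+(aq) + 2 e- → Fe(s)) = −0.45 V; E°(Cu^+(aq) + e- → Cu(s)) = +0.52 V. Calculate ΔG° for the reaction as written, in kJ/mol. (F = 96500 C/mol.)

−187 kJ/mol

In the reaction as written Cu^+(aq) is reduced, so the Cu⁺/Cu couple is the cathode and Fe²⁺/Fe is the anode.
E°cell = +0.52 − (−0.45) = +0.97 V; balancing electrons gives n = 2.
ΔG° = −nFE°cell = −(2)(96500)(+0.97) J/mol = −187 kJ/mol.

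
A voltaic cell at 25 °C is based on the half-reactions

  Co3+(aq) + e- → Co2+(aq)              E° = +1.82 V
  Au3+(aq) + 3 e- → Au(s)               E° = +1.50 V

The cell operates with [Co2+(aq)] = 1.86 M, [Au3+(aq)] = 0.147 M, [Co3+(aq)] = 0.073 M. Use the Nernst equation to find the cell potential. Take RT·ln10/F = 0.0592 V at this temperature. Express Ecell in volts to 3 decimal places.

+0.253 V

Since E°(Co³⁺/Co²⁺) > E°(Au³⁺/Au), Co³⁺/Co²⁺ serves as the cathode.
The standard potential is +1.82 − (+1.50) = +0.32 V and the balanced reaction transfers n = 3 electrons.
For the overall reaction 3 Co3+(aq) + Au(s) → 3 Co2+(aq) + Au3+(aq), Q = ([Co2+(aq)]^3·[Au3+(aq)]) / [Co3+(aq)]^3 = 2.43×10^3, giving log Q = 3.386.
E = E° − (0.0592/n)·log Q = +0.32 − (0.0592/3)(3.386) = +0.253 V.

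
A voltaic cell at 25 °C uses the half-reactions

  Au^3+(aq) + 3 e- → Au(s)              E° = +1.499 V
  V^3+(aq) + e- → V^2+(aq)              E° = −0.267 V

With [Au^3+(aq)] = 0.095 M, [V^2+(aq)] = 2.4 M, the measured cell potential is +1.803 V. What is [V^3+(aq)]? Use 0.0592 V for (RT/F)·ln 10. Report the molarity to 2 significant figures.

0.26 M

With Au³⁺/Au at the cathode and V³⁺/V²⁺ at the anode, E°cell = +1.499 − (−0.267) = +1.766 V (n = 3).
Rearranging E = E° − (0.0592/n)·log Q gives log Q = 3(+1.766 − (+1.803))/0.0592 = −1.875.
Balancing electrons gives Au^3+(aq) + 3 V^2+(aq) → Au(s) + 3 V^3+(aq); thus Q = [V^3+(aq)]^3 / ([Au^3+(aq)]·[V^2+(aq)]^3).
Isolating [V^3+(aq)] in Q = 10^{−1.875} yields log [V^3+(aq)] = −0.586, i.e. 0.26 M.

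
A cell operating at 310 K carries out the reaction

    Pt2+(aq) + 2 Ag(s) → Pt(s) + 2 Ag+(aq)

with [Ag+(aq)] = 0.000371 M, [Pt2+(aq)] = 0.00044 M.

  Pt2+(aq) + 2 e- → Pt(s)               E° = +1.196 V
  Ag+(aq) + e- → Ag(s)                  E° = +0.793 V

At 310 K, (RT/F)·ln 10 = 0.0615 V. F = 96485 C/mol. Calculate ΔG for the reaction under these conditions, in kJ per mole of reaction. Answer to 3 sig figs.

With Pt²⁺/Pt reduced at the cathode, E°cell = +1.196 − (+0.793) = +0.403 V and n = 2.
The reaction quotient is [Ag+(aq)]^2 / [Pt2+(aq)] = 0.000313; by Nernst, E = +0.403 − (0.0615/2)(−3.505) = +0.5108 V.
Finally ΔG = −nFE = −(2)(96485 C/mol)(+0.5108 V) = −98.6 kJ/mol.

−98.6 kJ/mol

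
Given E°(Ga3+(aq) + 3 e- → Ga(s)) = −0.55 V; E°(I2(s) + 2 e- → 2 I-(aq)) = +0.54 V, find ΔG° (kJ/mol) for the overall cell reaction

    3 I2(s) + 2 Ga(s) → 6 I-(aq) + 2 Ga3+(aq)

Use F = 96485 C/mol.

In the reaction as written I2(s) is reduced, so the I₂/I⁻ couple is the cathode and Ga³⁺/Ga is the anode.
E°cell = +0.54 − (−0.55) = +1.09 V; balancing electrons gives n = 6.
ΔG° = −nFE°cell = −(6)(96485)(+1.09) J/mol = −631 kJ/mol.

−631 kJ/mol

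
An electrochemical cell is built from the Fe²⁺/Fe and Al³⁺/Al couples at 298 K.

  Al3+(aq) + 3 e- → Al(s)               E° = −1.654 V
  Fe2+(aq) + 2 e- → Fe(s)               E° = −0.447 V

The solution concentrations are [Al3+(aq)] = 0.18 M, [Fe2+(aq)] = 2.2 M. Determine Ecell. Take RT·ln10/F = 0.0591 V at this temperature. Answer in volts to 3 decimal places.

Since E°(Fe²⁺/Fe) > E°(Al³⁺/Al), Fe²⁺/Fe serves as the cathode.
E°cell = −0.447 − (−1.654) = +1.207 V, with n = 6 electrons transferred.
The balanced reaction is 3 Fe2+(aq) + 2 Al(s) → 3 Fe(s) + 2 Al3+(aq), so Q = [Al3+(aq)]^2 / [Fe2+(aq)]^3 = 0.00304 and log Q = −2.517.
Applying E = E° − (RT ln10/nF)·log Q gives +1.207 − (0.0591/6)(−2.517) = +1.232 V.

+1.232 V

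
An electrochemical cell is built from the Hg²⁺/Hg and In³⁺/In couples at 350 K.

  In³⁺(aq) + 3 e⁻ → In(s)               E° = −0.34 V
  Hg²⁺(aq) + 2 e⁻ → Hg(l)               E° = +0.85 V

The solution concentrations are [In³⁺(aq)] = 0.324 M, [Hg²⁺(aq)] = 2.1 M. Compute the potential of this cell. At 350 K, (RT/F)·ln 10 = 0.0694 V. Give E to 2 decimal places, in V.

+1.21 V

Since E°(Hg²⁺/Hg) > E°(In³⁺/In), Hg²⁺/Hg serves as the cathode.
E°cell = +0.85 − (−0.34) = +1.19 V, with n = 6 electrons transferred.
The balanced reaction is 3 Hg²⁺(aq) + 2 In(s) → 3 Hg(l) + 2 In³⁺(aq), so Q = [In³⁺(aq)]^2 / [Hg²⁺(aq)]^3 = 0.0113 and log Q = −1.946.
Applying E = E° − (RT ln10/nF)·log Q gives +1.19 − (0.0694/6)(−1.946) = +1.21 V.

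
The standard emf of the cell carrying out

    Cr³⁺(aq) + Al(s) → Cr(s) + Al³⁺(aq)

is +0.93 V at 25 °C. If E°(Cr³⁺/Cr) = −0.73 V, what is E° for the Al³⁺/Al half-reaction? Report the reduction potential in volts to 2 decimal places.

−1.66 V

In the reaction as written the Cr³⁺/Cr couple is reduced (cathode) and Al³⁺/Al is oxidized (anode), so E°cell = E°(Cr³⁺/Cr) − E°(Al³⁺/Al).
E°(Al³⁺/Al) = E°(cathode) − E°cell = −0.73 − (+0.93) = −1.66 V.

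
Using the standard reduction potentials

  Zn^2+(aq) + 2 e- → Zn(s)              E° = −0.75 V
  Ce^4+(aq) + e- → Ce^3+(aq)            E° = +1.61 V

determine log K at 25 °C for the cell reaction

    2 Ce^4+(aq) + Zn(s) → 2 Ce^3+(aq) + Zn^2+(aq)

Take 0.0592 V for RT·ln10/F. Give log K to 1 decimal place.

log K = 79.7

The Ce⁴⁺/Ce³⁺ couple is reduced (cathode); E°cell = +1.61 − (−0.75) = +2.36 V with n = 2.
At equilibrium E = 0, so log K = nE°cell / 0.0592 = (2)(+2.36) / 0.0592 = 79.7.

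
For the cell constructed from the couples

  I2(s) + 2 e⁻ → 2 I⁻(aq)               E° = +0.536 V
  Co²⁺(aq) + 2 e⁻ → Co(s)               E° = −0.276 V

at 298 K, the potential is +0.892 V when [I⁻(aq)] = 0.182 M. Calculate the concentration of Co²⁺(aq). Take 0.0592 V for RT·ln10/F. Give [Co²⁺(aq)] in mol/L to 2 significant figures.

0.060 M

I₂/I⁻ is the cathode (higher E°); E°cell = +0.536 − (−0.276) = +0.812 V with n = 2.
Rearranging E = E° − (0.0592/n)·log Q gives log Q = 2(+0.812 − (+0.892))/0.0592 = −2.703.
For I2(s) + Co(s) → 2 I⁻(aq) + Co²⁺(aq), the reaction quotient is Q = [I⁻(aq)]^2·[Co²⁺(aq)].
Isolating [Co²⁺(aq)] in Q = 10^{−2.703} yields log [Co²⁺(aq)] = −1.223, i.e. 0.060 M.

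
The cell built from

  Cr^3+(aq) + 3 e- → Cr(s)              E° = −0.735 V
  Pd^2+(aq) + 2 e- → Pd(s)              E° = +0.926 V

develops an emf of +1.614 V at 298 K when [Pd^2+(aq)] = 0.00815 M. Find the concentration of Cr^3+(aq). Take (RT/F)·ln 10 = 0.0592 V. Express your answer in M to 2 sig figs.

0.18 M

The Pd²⁺/Pd couple has the larger reduction potential, so it is the cathode: E°cell = +0.926 − (−0.735) = +1.661 V and n = 6.
From the Nernst equation, log Q = n(E° − E)/0.0592 = 6·(+1.661 − (+1.614))/0.0592 = 4.764.
For 3 Pd^2+(aq) + 2 Cr(s) → 3 Pd(s) + 2 Cr^3+(aq), the reaction quotient is Q = [Cr^3+(aq)]^2 / [Pd^2+(aq)]^3.
Isolating [Cr^3+(aq)] in Q = 10^{4.764} yields log [Cr^3+(aq)] = −0.751, i.e. 0.18 M.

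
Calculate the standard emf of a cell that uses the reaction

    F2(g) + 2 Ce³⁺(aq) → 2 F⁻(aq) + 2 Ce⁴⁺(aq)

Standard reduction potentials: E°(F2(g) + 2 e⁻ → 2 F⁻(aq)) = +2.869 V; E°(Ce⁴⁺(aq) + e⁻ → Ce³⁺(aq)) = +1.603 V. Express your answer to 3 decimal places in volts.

F2(g) gains electrons, so the F₂/F⁻ couple is the cathode; the Ce⁴⁺/Ce³⁺ couple is the anode.
E°cell = E°(cathode) − E°(anode) = +2.869 − (+1.603) = +1.266 V.
The positive value indicates the reaction is spontaneous as written.

+1.266 V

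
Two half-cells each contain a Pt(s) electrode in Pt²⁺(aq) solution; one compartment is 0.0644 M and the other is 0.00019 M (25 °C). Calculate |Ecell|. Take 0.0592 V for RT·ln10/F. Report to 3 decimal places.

0.075 V

For a concentration cell E°cell = 0, since both electrodes use the same couple.
The compartment with the higher Pt²⁺(aq) concentration (0.0644 M) acts as the cathode; ions are reduced there and produced at the dilute (0.00019 M) anode.
With n = 2, Ecell = −(0.0592/2)·log([dilute]/[conc]) = −(0.0592/2)·log(0.00019/0.0644) = +0.075 V.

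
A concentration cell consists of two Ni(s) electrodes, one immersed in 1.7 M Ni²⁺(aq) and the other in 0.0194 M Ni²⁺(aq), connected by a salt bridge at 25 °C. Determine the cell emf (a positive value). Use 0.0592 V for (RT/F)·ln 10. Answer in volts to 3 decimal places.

0.058 V

For a concentration cell E°cell = 0, since both electrodes use the same couple.
The compartment with the higher Ni²⁺(aq) concentration (1.7 M) acts as the cathode; ions are reduced there and produced at the dilute (0.0194 M) anode.
With n = 2, Ecell = −(0.0592/2)·log([dilute]/[conc]) = −(0.0592/2)·log(0.0194/1.7) = +0.058 V.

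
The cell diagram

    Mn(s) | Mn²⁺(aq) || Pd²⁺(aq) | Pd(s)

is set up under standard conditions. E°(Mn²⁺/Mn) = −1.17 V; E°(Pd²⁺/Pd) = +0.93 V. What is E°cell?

+2.10 V

By convention the left-hand electrode in cell notation is the anode (oxidation) and the right-hand electrode is the cathode (reduction).
E°cell = E°(right) − E°(left) = +0.93 − (−1.17) = +2.10 V.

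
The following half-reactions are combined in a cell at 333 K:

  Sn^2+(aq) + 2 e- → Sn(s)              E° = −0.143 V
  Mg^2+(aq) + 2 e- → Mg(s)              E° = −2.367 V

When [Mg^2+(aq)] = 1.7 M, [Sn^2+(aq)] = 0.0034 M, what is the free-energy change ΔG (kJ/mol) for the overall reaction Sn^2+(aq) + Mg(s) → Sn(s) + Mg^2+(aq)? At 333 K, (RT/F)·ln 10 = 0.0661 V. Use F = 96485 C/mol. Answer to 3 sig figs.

−412 kJ/mol

E°cell = −0.143 − (−2.367) = +2.224 V; the balanced reaction transfers n = 2 electrons.
Here Q = [Mg^2+(aq)] / [Sn^2+(aq)] = 500 (log Q = 2.699), giving E = +2.224 − (0.0661/2)·(2.699) = +2.1348 V.
Finally ΔG = −nFE = −(2)(96485 C/mol)(+2.1348 V) = −412 kJ/mol.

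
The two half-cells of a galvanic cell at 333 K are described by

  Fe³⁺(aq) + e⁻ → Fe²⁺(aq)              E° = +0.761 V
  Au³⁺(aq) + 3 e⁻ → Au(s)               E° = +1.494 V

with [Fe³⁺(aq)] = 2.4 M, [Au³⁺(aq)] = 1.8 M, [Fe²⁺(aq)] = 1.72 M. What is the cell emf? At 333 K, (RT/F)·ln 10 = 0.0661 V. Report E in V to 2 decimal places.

+0.73 V

The Au³⁺/Au couple has the more positive E°, so it is the cathode; Fe³⁺/Fe²⁺ is the anode.
The standard potential is +1.494 − (+0.761) = +0.733 V and the balanced reaction transfers n = 3 electrons.
The balanced reaction is Au³⁺(aq) + 3 Fe²⁺(aq) → Au(s) + 3 Fe³⁺(aq), so Q = [Fe³⁺(aq)]^3 / ([Au³⁺(aq)]·[Fe²⁺(aq)]^3) = 1.51 and log Q = 0.179.
By the Nernst equation, E = +0.733 − (0.0661/3)·(0.179) = +0.73 V.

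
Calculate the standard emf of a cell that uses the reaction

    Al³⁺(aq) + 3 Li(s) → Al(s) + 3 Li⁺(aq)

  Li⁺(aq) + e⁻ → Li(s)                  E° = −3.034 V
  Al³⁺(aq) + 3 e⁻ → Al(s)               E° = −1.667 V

In the reaction as written, Al³⁺(aq) is reduced (cathode) and Li⁺(aq) is produced by oxidation at the anode.
E°cell = E°(cathode) − E°(anode) = −1.667 − (−3.034) = +1.367 V.

+1.367 V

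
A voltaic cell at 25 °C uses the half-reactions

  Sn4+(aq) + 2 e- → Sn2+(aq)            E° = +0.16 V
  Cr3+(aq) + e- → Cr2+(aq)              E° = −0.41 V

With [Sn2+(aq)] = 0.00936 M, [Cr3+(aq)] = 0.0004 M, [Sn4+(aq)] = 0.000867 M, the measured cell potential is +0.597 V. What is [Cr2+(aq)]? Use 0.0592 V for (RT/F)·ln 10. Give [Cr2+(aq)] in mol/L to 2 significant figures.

0.0038 M

The Sn⁴⁺/Sn²⁺ couple has the larger reduction potential, so it is the cathode: E°cell = +0.16 − (−0.41) = +0.57 V and n = 2.
Rearranging E = E° − (0.0592/n)·log Q gives log Q = 2(+0.57 − (+0.597))/0.0592 = −0.912.
For Sn4+(aq) + 2 Cr2+(aq) → Sn2+(aq) + 2 Cr3+(aq), the reaction quotient is Q = ([Sn2+(aq)]·[Cr3+(aq)]^2) / ([Sn4+(aq)]·[Cr2+(aq)]^2).
Isolating [Cr2+(aq)] in Q = 10^{−0.912} yields log [Cr2+(aq)] = −2.425, i.e. 0.0038 M.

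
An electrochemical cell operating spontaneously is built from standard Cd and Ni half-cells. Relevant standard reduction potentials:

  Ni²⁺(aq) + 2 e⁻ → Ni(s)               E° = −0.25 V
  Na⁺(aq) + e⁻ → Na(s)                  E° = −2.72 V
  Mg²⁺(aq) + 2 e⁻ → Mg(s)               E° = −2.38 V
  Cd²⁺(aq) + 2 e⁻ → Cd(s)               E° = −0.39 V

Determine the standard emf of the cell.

+0.14 V

Of the two couples in this cell, the one with the more positive reduction potential is reduced at the cathode: here that is Ni²⁺/Ni (−0.25 V); Cd²⁺/Cd (−0.39 V) is the anode.
E°cell = E°(cathode) − E°(anode) = −0.25 − (−0.39) = +0.14 V.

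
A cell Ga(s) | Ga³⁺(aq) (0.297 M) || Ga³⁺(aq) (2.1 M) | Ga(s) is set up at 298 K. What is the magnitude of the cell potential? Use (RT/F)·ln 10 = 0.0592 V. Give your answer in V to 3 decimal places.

For a concentration cell E°cell = 0, since both electrodes use the same couple.
The compartment with the higher Ga³⁺(aq) concentration (2.1 M) acts as the cathode; ions are reduced there and produced at the dilute (0.297 M) anode.
With n = 3, Ecell = −(0.0592/3)·log([dilute]/[conc]) = −(0.0592/3)·log(0.297/2.1) = +0.017 V.

0.017 V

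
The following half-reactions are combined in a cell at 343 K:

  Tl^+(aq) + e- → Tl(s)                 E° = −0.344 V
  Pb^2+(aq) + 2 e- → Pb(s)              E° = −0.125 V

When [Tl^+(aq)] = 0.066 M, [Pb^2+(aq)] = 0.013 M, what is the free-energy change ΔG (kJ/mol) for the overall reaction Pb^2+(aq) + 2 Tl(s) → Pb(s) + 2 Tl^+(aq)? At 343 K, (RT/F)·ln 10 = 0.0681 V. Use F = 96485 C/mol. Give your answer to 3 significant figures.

−45.4 kJ/mol

E°cell = −0.125 − (−0.344) = +0.219 V; the balanced reaction transfers n = 2 electrons.
Q = [Tl^+(aq)]^2 / [Pb^2+(aq)] = 0.335, so log Q = −0.475 and E = +0.219 − (0.0681/2)(−0.475) = +0.2352 V.
Finally ΔG = −nFE = −(2)(96485 C/mol)(+0.2352 V) = −45.4 kJ/mol.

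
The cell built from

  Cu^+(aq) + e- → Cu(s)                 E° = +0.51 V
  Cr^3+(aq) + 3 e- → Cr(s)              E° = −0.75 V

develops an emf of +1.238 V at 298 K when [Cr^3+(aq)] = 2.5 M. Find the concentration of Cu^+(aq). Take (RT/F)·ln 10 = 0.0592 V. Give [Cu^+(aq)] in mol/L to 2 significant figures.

0.58 M

With Cu⁺/Cu at the cathode and Cr³⁺/Cr at the anode, E°cell = +0.51 − (−0.75) = +1.26 V (n = 3).
Rearranging E = E° − (0.0592/n)·log Q gives log Q = 3(+1.26 − (+1.238))/0.0592 = 1.115.
Balancing electrons gives 3 Cu^+(aq) + Cr(s) → 3 Cu(s) + Cr^3+(aq); thus Q = [Cr^3+(aq)] / [Cu^+(aq)]^3.
Substituting the known concentrations and solving, log [Cu^+(aq)] = −0.239 and [Cu^+(aq)] = 0.58 M.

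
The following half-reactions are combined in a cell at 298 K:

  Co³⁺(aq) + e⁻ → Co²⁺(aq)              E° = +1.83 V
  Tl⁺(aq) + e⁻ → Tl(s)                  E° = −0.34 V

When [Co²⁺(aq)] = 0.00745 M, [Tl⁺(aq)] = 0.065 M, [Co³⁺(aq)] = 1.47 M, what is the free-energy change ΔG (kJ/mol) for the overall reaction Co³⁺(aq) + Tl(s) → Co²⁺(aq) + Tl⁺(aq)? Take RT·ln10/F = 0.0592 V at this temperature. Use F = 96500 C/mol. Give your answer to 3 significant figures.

E°cell = +1.83 − (−0.34) = +2.17 V; the balanced reaction transfers n = 1 electron.
Here Q = ([Co²⁺(aq)]·[Tl⁺(aq)]) / [Co³⁺(aq)] = 0.000329 (log Q = −3.482), giving E = +2.17 − (0.0592/1)·(−3.482) = +2.3761 V.
ΔG = −nFE = −(1)(96500)(+2.3761) J/mol = −229 kJ/mol.

−229 kJ/mol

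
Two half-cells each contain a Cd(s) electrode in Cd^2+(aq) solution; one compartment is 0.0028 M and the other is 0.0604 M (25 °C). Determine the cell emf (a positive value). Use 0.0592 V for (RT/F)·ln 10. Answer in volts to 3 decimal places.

0.039 V

For a concentration cell E°cell = 0, since both electrodes use the same couple.
The compartment with the higher Cd^2+(aq) concentration (0.0604 M) acts as the cathode; ions are reduced there and produced at the dilute (0.0028 M) anode.
With n = 2, Ecell = −(0.0592/2)·log([dilute]/[conc]) = −(0.0592/2)·log(0.0028/0.0604) = +0.039 V.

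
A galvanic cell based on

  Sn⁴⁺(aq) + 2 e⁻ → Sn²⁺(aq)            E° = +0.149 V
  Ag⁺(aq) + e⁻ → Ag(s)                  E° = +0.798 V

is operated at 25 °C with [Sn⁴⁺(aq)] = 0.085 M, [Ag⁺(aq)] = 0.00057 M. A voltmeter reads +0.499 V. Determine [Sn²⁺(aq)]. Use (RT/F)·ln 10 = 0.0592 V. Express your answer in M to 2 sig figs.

Ag⁺/Ag is the cathode (higher E°); E°cell = +0.798 − (+0.149) = +0.649 V with n = 2.
From the Nernst equation, log Q = n(E° − E)/0.0592 = 2·(+0.649 − (+0.499))/0.0592 = 5.068.
The balanced reaction is 2 Ag⁺(aq) + Sn²⁺(aq) → 2 Ag(s) + Sn⁴⁺(aq), so Q = [Sn⁴⁺(aq)] / ([Ag⁺(aq)]^2·[Sn²⁺(aq)]).
Isolating [Sn²⁺(aq)] in Q = 10^{5.068} yields log [Sn²⁺(aq)] = 0.350, i.e. 2.2 M.

2.2 M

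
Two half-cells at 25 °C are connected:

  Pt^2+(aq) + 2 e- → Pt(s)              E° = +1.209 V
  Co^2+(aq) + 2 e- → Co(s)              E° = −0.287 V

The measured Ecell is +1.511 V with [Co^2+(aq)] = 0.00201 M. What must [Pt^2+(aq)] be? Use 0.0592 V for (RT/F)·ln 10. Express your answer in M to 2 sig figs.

0.0065 M

Pt²⁺/Pt is the cathode (higher E°); E°cell = +1.209 − (−0.287) = +1.496 V with n = 2.
Rearranging E = E° − (0.0592/n)·log Q gives log Q = 2(+1.496 − (+1.511))/0.0592 = −0.507.
The balanced reaction is Pt^2+(aq) + Co(s) → Pt(s) + Co^2+(aq), so Q = [Co^2+(aq)] / [Pt^2+(aq)].
Substituting the known concentrations and solving, log [Pt^2+(aq)] = −2.190 and [Pt^2+(aq)] = 0.0065 M.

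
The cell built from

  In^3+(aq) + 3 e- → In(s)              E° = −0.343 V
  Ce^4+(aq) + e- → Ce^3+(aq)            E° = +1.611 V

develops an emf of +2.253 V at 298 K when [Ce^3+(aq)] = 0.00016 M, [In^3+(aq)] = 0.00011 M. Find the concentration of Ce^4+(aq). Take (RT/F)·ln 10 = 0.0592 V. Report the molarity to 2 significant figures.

0.86 M

Ce⁴⁺/Ce³⁺ is the cathode (higher E°); E°cell = +1.611 − (−0.343) = +1.954 V with n = 3.
Since E = E° − (0.0592/n)·log Q, log Q = n(E° − E)/0.0592 = −15.152.
For 3 Ce^4+(aq) + In(s) → 3 Ce^3+(aq) + In^3+(aq), the reaction quotient is Q = ([Ce^3+(aq)]^3·[In^3+(aq)]) / [Ce^4+(aq)]^3.
Substituting the known concentrations and solving, log [Ce^4+(aq)] = −0.065 and [Ce^4+(aq)] = 0.86 M.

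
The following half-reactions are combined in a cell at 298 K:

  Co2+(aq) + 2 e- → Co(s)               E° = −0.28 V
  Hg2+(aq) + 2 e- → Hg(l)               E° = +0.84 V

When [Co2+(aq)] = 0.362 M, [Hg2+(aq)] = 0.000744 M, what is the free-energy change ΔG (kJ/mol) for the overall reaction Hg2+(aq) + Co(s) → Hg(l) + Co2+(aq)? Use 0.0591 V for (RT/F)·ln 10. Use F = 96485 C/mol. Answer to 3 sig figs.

−201 kJ/mol

With Hg²⁺/Hg reduced at the cathode, E°cell = +0.84 − (−0.28) = +1.12 V and n = 2.
Here Q = [Co2+(aq)] / [Hg2+(aq)] = 487 (log Q = 2.687), giving E = +1.12 − (0.0591/2)·(2.687) = +1.0406 V.
Then ΔG = −nFE = −2 × 96485 × +1.0406 J/mol = −201 kJ/mol.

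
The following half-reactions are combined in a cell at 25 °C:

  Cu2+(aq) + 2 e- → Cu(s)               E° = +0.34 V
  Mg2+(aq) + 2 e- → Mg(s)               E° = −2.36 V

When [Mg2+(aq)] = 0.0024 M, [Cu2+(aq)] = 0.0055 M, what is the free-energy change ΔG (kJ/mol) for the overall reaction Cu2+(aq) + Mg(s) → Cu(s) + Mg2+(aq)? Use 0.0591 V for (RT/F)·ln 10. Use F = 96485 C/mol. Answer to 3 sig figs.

With Cu²⁺/Cu reduced at the cathode, E°cell = +0.34 − (−2.36) = +2.70 V and n = 2.
Here Q = [Mg2+(aq)] / [Cu2+(aq)] = 0.436 (log Q = −0.360), giving E = +2.70 − (0.0591/2)·(−0.360) = +2.7106 V.
Finally ΔG = −nFE = −(2)(96485 C/mol)(+2.7106 V) = −523 kJ/mol.

−523 kJ/mol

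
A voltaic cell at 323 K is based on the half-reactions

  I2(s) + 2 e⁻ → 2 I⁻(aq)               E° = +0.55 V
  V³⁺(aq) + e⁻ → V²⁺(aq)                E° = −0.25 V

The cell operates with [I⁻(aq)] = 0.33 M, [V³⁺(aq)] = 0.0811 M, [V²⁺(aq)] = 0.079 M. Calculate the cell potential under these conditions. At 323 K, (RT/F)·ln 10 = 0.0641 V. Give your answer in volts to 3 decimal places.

+0.830 V

The I₂/I⁻ couple has the more positive E°, so it is the cathode; V³⁺/V²⁺ is the anode.
E°cell = +0.55 − (−0.25) = +0.80 V, with n = 2 electrons transferred.
The balanced reaction is I2(s) + 2 V²⁺(aq) → 2 I⁻(aq) + 2 V³⁺(aq), so Q = ([I⁻(aq)]^2·[V³⁺(aq)]^2) / [V²⁺(aq)]^2 = 0.115 and log Q = −0.940.
Applying E = E° − (RT ln10/nF)·log Q gives +0.80 − (0.0641/2)(−0.940) = +0.830 V.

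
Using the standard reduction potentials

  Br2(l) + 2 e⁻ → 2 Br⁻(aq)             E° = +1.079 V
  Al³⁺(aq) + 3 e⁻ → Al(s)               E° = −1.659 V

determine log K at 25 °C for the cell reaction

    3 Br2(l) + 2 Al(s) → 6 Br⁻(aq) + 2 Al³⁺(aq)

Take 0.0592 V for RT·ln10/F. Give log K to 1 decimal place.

log K = 277.5

The Br₂/Br⁻ couple is reduced (cathode); E°cell = +1.079 − (−1.659) = +2.738 V with n = 6.
At equilibrium E = 0, so log K = nE°cell / 0.0592 = (6)(+2.738) / 0.0592 = 277.5.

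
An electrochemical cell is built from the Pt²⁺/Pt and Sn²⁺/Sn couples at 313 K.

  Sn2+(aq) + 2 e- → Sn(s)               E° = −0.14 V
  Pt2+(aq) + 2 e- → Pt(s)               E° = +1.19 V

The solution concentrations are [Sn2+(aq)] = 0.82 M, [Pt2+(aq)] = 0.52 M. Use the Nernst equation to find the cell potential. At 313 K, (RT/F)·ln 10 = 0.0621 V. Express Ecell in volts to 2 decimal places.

Pt²⁺/Pt is reduced (cathode, E° = +1.19 V) and Sn²⁺/Sn is oxidized (anode).
E°cell = E°cat − E°an = +1.19 − (−0.14) = +1.33 V; n = 2.
For the overall reaction Pt2+(aq) + Sn(s) → Pt(s) + Sn2+(aq), Q = [Sn2+(aq)] / [Pt2+(aq)] = 1.58, giving log Q = 0.198.
Applying E = E° − (RT ln10/nF)·log Q gives +1.33 − (0.0621/2)(0.198) = +1.32 V.

+1.32 V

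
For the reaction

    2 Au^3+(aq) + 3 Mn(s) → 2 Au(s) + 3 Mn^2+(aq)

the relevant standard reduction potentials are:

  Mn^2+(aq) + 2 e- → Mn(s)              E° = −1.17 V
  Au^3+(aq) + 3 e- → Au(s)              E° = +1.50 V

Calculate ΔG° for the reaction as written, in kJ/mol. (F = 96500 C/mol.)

−1546 kJ/mol

In the reaction as written Au^3+(aq) is reduced, so the Au³⁺/Au couple is the cathode and Mn²⁺/Mn is the anode.
E°cell = +1.50 − (−1.17) = +2.67 V; balancing electrons gives n = 6.
ΔG° = −nFE°cell = −(6)(96500)(+2.67) J/mol = −1546 kJ/mol.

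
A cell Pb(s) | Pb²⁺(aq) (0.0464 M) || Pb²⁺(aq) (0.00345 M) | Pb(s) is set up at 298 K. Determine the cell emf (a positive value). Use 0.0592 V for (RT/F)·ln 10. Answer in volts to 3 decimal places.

For a concentration cell E°cell = 0, since both electrodes use the same couple.
The compartment with the higher Pb²⁺(aq) concentration (0.0464 M) acts as the cathode; ions are reduced there and produced at the dilute (0.00345 M) anode.
With n = 2, Ecell = −(0.0592/2)·log([dilute]/[conc]) = −(0.0592/2)·log(0.00345/0.0464) = +0.033 V.

0.033 V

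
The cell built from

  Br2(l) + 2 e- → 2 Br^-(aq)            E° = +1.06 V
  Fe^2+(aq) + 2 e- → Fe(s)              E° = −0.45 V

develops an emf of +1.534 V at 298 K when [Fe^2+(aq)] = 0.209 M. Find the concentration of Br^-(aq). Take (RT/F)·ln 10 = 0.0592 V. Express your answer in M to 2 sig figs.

0.86 M

With Br₂/Br⁻ at the cathode and Fe²⁺/Fe at the anode, E°cell = +1.06 − (−0.45) = +1.51 V (n = 2).
Rearranging E = E° − (0.0592/n)·log Q gives log Q = 2(+1.51 − (+1.534))/0.0592 = −0.811.
For Br2(l) + Fe(s) → 2 Br^-(aq) + Fe^2+(aq), the reaction quotient is Q = [Br^-(aq)]^2·[Fe^2+(aq)].
Substituting the known concentrations and solving, log [Br^-(aq)] = −0.066 and [Br^-(aq)] = 0.86 M.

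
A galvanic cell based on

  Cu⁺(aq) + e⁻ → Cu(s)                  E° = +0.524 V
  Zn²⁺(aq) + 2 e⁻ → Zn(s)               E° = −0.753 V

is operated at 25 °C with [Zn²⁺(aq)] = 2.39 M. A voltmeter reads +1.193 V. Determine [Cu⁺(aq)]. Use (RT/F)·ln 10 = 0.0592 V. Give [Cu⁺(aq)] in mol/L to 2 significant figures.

0.059 M

With Cu⁺/Cu at the cathode and Zn²⁺/Zn at the anode, E°cell = +0.524 − (−0.753) = +1.277 V (n = 2).
From the Nernst equation, log Q = n(E° − E)/0.0592 = 2·(+1.277 − (+1.193))/0.0592 = 2.838.
For 2 Cu⁺(aq) + Zn(s) → 2 Cu(s) + Zn²⁺(aq), the reaction quotient is Q = [Zn²⁺(aq)] / [Cu⁺(aq)]^2.
Substituting the known concentrations and solving, log [Cu⁺(aq)] = −1.230 and [Cu⁺(aq)] = 0.059 M.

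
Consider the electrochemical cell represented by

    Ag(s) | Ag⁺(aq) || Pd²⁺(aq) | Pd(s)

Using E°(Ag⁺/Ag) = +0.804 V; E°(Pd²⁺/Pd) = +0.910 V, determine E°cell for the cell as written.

By convention the left-hand electrode in cell notation is the anode (oxidation) and the right-hand electrode is the cathode (reduction).
E°cell = E°(right) − E°(left) = +0.910 − (+0.804) = +0.106 V.

+0.106 V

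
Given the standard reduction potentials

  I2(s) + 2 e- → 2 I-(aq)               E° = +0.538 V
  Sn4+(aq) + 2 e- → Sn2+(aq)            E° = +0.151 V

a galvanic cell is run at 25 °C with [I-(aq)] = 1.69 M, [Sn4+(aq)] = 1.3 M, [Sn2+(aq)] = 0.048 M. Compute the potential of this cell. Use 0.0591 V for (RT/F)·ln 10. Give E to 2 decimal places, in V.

I₂/I⁻ is reduced (cathode, E° = +0.538 V) and Sn⁴⁺/Sn²⁺ is oxidized (anode).
E°cell = +0.538 − (+0.151) = +0.387 V, with n = 2 electrons transferred.
For the overall reaction I2(s) + Sn2+(aq) → 2 I-(aq) + Sn4+(aq), Q = ([I-(aq)]^2·[Sn4+(aq)]) / [Sn2+(aq)] = 77.4, giving log Q = 1.888.
Applying E = E° − (RT ln10/nF)·log Q gives +0.387 − (0.0591/2)(1.888) = +0.33 V.

+0.33 V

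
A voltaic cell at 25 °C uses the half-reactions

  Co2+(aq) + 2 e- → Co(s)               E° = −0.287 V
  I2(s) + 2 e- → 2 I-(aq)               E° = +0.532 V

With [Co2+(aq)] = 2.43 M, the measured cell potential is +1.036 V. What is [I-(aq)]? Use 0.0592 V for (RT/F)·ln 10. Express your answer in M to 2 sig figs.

0.00014 M

With I₂/I⁻ at the cathode and Co²⁺/Co at the anode, E°cell = +0.532 − (−0.287) = +0.819 V (n = 2).
From the Nernst equation, log Q = n(E° − E)/0.0592 = 2·(+0.819 − (+1.036))/0.0592 = −7.331.
For I2(s) + Co(s) → 2 I-(aq) + Co2+(aq), the reaction quotient is Q = [I-(aq)]^2·[Co2+(aq)].
Substituting the known concentrations and solving, log [I-(aq)] = −3.858 and [I-(aq)] = 0.00014 M.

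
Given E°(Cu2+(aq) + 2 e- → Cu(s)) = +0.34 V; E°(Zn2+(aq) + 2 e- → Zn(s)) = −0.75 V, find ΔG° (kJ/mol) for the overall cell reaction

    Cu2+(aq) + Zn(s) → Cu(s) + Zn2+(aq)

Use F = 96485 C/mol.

−210 kJ/mol

In the reaction as written Cu2+(aq) is reduced, so the Cu²⁺/Cu couple is the cathode and Zn²⁺/Zn is the anode.
E°cell = +0.34 − (−0.75) = +1.09 V; balancing electrons gives n = 2.
ΔG° = −nFE°cell = −(2)(96485)(+1.09) J/mol = −210 kJ/mol.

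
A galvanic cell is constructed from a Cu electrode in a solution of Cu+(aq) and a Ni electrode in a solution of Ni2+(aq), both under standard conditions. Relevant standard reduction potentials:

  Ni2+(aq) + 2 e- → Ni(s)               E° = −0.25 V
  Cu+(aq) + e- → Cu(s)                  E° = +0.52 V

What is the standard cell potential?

Of the two couples in this cell, the one with the more positive reduction potential is reduced at the cathode: here that is Cu⁺/Cu (+0.52 V); Ni²⁺/Ni (−0.25 V) is the anode.
E°cell = E°(cathode) − E°(anode) = +0.52 − (−0.25) = +0.77 V.

+0.77 V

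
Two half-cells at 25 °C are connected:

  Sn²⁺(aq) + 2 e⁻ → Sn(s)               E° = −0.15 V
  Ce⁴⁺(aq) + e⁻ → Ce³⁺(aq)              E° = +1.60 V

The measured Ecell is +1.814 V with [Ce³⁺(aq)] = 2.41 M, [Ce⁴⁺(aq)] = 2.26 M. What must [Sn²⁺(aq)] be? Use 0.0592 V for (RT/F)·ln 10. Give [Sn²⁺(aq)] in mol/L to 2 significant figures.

0.0061 M

Ce⁴⁺/Ce³⁺ is the cathode (higher E°); E°cell = +1.60 − (−0.15) = +1.75 V with n = 2.
Rearranging E = E° − (0.0592/n)·log Q gives log Q = 2(+1.75 − (+1.814))/0.0592 = −2.162.
For 2 Ce⁴⁺(aq) + Sn(s) → 2 Ce³⁺(aq) + Sn²⁺(aq), the reaction quotient is Q = ([Ce³⁺(aq)]^2·[Sn²⁺(aq)]) / [Ce⁴⁺(aq)]^2.
Solving for the unknown gives log [Sn²⁺(aq)] = −2.218, so [Sn²⁺(aq)] ≈ 0.0061 M.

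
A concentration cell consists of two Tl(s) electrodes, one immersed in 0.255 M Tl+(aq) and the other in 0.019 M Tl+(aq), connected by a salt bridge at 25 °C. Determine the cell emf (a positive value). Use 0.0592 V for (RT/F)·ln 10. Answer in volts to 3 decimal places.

0.067 V

For a concentration cell E°cell = 0, since both electrodes use the same couple.
The compartment with the higher Tl+(aq) concentration (0.255 M) acts as the cathode; ions are reduced there and produced at the dilute (0.019 M) anode.
With n = 1, Ecell = −(0.0592/1)·log([dilute]/[conc]) = −(0.0592/1)·log(0.019/0.255) = +0.067 V.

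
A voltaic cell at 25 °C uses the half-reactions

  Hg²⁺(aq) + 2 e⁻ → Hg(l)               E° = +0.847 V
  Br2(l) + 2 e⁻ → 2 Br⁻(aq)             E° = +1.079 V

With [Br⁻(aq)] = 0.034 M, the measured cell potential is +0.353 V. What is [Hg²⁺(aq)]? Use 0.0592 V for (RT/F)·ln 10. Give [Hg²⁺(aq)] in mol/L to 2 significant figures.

0.071 M

Br₂/Br⁻ is the cathode (higher E°); E°cell = +1.079 − (+0.847) = +0.232 V with n = 2.
Rearranging E = E° − (0.0592/n)·log Q gives log Q = 2(+0.232 − (+0.353))/0.0592 = −4.088.
For Br2(l) + Hg(l) → 2 Br⁻(aq) + Hg²⁺(aq), the reaction quotient is Q = [Br⁻(aq)]^2·[Hg²⁺(aq)].
Isolating [Hg²⁺(aq)] in Q = 10^{−4.088} yields log [Hg²⁺(aq)] = −1.151, i.e. 0.071 M.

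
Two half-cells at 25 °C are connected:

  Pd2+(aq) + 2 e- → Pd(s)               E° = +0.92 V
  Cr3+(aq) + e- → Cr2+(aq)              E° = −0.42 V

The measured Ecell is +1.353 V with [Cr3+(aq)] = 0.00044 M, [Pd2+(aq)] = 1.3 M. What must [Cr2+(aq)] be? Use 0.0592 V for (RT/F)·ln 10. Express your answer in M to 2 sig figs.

With Pd²⁺/Pd at the cathode and Cr³⁺/Cr²⁺ at the anode, E°cell = +0.92 − (−0.42) = +1.34 V (n = 2).
Rearranging E = E° − (0.0592/n)·log Q gives log Q = 2(+1.34 − (+1.353))/0.0592 = −0.439.
For Pd2+(aq) + 2 Cr2+(aq) → Pd(s) + 2 Cr3+(aq), the reaction quotient is Q = [Cr3+(aq)]^2 / ([Pd2+(aq)]·[Cr2+(aq)]^2).
Substituting the known concentrations and solving, log [Cr2+(aq)] = −3.194 and [Cr2+(aq)] = 0.00064 M.

0.00064 M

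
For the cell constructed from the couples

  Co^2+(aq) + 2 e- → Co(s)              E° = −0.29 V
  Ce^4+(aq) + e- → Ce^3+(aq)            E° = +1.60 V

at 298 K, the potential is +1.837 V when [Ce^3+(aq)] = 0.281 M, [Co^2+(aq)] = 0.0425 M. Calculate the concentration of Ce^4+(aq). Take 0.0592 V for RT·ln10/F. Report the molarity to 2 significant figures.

The Ce⁴⁺/Ce³⁺ couple has the larger reduction potential, so it is the cathode: E°cell = +1.60 − (−0.29) = +1.89 V and n = 2.
From the Nernst equation, log Q = n(E° − E)/0.0592 = 2·(+1.89 − (+1.837))/0.0592 = 1.791.
The balanced reaction is 2 Ce^4+(aq) + Co(s) → 2 Ce^3+(aq) + Co^2+(aq), so Q = ([Ce^3+(aq)]^2·[Co^2+(aq)]) / [Ce^4+(aq)]^2.
Solving for the unknown gives log [Ce^4+(aq)] = −2.133, so [Ce^4+(aq)] ≈ 0.0074 M.

0.0074 M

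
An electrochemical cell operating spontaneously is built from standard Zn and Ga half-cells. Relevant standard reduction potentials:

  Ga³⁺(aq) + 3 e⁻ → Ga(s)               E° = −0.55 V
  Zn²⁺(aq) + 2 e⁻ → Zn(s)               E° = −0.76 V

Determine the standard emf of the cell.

Of the two couples in this cell, the one with the more positive reduction potential is reduced at the cathode: here that is Ga³⁺/Ga (−0.55 V); Zn²⁺/Zn (−0.76 V) is the anode.
E°cell = E°(cathode) − E°(anode) = −0.55 − (−0.76) = +0.21 V.

+0.21 V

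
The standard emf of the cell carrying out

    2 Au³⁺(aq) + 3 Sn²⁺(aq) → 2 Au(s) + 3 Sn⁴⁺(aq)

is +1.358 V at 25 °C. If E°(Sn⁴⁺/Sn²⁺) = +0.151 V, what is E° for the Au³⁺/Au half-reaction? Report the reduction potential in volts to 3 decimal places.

In the reaction as written the Au³⁺/Au couple is reduced (cathode) and Sn⁴⁺/Sn²⁺ is oxidized (anode), so E°cell = E°(Au³⁺/Au) − E°(Sn⁴⁺/Sn²⁺).
E°(Au³⁺/Au) = E°cell + E°(anode) = +1.358 + (+0.151) = +1.509 V.

+1.509 V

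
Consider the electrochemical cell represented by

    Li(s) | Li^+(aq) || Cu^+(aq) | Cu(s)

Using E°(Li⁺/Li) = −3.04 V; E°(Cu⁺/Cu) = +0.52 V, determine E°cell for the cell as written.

+3.56 V

By convention the left-hand electrode in cell notation is the anode (oxidation) and the right-hand electrode is the cathode (reduction).
E°cell = E°(right) − E°(left) = +0.52 − (−3.04) = +3.56 V.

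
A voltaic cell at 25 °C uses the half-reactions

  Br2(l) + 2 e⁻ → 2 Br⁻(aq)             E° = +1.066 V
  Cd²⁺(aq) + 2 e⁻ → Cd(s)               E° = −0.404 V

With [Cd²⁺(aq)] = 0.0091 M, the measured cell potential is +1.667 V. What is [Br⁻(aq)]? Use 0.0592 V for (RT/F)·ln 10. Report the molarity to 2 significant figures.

0.0049 M

The Br₂/Br⁻ couple has the larger reduction potential, so it is the cathode: E°cell = +1.066 − (−0.404) = +1.470 V and n = 2.
Since E = E° − (0.0592/n)·log Q, log Q = n(E° − E)/0.0592 = −6.655.
Balancing electrons gives Br2(l) + Cd(s) → 2 Br⁻(aq) + Cd²⁺(aq); thus Q = [Br⁻(aq)]^2·[Cd²⁺(aq)].
Substituting the known concentrations and solving, log [Br⁻(aq)] = −2.307 and [Br⁻(aq)] = 0.0049 M.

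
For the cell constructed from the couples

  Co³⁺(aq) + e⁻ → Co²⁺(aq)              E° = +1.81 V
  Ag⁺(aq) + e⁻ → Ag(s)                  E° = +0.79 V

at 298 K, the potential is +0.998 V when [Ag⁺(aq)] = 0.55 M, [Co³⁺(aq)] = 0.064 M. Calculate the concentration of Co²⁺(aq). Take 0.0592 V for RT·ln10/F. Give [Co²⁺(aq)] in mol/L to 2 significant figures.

Co³⁺/Co²⁺ is the cathode (higher E°); E°cell = +1.81 − (+0.79) = +1.02 V with n = 1.
Since E = E° − (0.0592/n)·log Q, log Q = n(E° − E)/0.0592 = 0.372.
Balancing electrons gives Co³⁺(aq) + Ag(s) → Co²⁺(aq) + Ag⁺(aq); thus Q = ([Co²⁺(aq)]·[Ag⁺(aq)]) / [Co³⁺(aq)].
Solving for the unknown gives log [Co²⁺(aq)] = −0.562, so [Co²⁺(aq)] ≈ 0.27 M.

0.27 M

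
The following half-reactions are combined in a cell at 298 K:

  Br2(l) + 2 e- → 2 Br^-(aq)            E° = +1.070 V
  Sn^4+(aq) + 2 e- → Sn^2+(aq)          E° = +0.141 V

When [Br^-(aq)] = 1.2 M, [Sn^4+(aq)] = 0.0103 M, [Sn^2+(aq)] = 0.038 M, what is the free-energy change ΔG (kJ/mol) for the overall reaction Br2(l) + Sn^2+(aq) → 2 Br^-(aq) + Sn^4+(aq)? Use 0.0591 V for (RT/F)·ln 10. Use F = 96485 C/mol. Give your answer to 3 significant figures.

The standard cell potential is +1.070 − (+0.141) = +0.929 V, with n = 2 electrons in the balanced equation.
Here Q = ([Br^-(aq)]^2·[Sn^4+(aq)]) / [Sn^2+(aq)] = 0.39 (log Q = −0.409), giving E = +0.929 − (0.0591/2)·(−0.409) = +0.9411 V.
Then ΔG = −nFE = −2 × 96485 × +0.9411 J/mol = −182 kJ/mol.

−182 kJ/mol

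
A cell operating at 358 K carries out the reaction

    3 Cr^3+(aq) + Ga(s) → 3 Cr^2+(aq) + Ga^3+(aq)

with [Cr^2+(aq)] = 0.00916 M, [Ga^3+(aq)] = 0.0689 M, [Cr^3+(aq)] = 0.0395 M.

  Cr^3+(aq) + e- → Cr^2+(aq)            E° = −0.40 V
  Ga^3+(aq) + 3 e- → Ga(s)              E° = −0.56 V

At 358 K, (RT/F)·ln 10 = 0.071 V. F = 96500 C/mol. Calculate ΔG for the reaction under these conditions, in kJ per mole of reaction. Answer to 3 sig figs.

With Cr³⁺/Cr²⁺ reduced at the cathode, E°cell = −0.40 − (−0.56) = +0.16 V and n = 3.
The reaction quotient is ([Cr^2+(aq)]^3·[Ga^3+(aq)]) / [Cr^3+(aq)]^3 = 0.000859; by Nernst, E = +0.16 − (0.071/3)(−3.066) = +0.2326 V.
Then ΔG = −nFE = −3 × 96500 × +0.2326 J/mol = −67.3 kJ/mol.

−67.3 kJ/mol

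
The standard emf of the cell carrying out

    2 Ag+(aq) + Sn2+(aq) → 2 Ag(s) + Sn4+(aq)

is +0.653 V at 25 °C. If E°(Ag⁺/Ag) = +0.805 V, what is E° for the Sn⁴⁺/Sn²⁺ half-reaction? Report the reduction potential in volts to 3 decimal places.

In the reaction as written the Ag⁺/Ag couple is reduced (cathode) and Sn⁴⁺/Sn²⁺ is oxidized (anode), so E°cell = E°(Ag⁺/Ag) − E°(Sn⁴⁺/Sn²⁺).
E°(Sn⁴⁺/Sn²⁺) = E°(cathode) − E°cell = +0.805 − (+0.653) = +0.152 V.

+0.152 V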